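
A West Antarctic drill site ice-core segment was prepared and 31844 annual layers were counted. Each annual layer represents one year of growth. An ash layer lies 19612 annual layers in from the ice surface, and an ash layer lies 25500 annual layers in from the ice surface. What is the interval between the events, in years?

5888 yr

Separation: 25500 − 19612 = 5888 annual layers.
That is 5888 years at one annual layer per year.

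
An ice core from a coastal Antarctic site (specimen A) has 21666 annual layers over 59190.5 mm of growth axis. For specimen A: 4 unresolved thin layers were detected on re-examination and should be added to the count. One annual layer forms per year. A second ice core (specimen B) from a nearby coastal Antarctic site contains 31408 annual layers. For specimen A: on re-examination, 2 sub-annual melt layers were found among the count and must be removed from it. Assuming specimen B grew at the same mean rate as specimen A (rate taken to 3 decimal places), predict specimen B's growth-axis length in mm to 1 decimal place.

85806.7 mm

Specimen A: true annual layer count = 21666 − 2 + 4 = 21668.
A: 59190.5 mm over 21668 years gives 59190.5 / 21668 ≈ 2.732 mm per year.
For B, 2.732 mm/year × 31408 years = 85806.7 mm.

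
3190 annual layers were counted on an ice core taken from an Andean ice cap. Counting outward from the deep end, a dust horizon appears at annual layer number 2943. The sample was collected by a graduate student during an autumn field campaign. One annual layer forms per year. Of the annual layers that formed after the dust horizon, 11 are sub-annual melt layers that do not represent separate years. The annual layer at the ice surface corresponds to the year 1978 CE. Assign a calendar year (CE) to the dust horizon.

1742 CE

3190 − 2943 = 247 annual layers lie beyond the dust horizon toward the ice surface.
Excluding 11 false annual layers: 247 − 11 = 236.
The annual layer at the ice surface is 1978 CE, so the dust horizon dates to 1978 − 236 = 1742 CE.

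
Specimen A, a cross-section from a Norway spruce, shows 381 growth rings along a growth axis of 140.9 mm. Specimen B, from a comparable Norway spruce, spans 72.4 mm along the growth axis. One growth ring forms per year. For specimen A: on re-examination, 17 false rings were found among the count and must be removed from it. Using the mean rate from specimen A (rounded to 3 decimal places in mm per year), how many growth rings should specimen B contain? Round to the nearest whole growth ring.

Specimen A: adjusted count: 381 − 17 = 364 growth rings.
A: 140.9 mm over 364 years gives 140.9 / 364 ≈ 0.387 mm/yr.
Specimen B: 72.4 mm / 0.387 mm per year = 187.08 years ≈ 187 growth rings.

187 growth rings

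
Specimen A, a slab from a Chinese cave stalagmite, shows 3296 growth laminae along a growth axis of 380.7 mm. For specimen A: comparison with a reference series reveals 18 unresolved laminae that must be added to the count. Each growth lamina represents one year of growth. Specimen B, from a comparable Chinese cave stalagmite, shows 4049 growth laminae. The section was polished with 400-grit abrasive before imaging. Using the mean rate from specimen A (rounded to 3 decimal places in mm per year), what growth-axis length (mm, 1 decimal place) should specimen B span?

465.6 mm

Specimen A: adjusted count: 3296 + 18 = 3314 growth laminae.
A: 380.7 mm over 3314 years gives 380.7 / 3314 ≈ 0.115 mm per year.
Length of B = 0.115 × 4049 = 465.6 mm.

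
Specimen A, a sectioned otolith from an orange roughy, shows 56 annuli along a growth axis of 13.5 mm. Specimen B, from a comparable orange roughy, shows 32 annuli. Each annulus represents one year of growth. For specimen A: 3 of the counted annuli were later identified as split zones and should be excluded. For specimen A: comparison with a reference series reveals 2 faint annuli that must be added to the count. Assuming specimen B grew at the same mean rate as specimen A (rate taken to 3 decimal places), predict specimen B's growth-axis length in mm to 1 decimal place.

7.8 mm

Specimen A: after corrections the count is 56 − 3 + 2 = 55 annuli.
A: Extension rate ≈ 13.5 / 55 = 0.245 mm/year.
For B, 0.245 mm/year × 32 years = 7.8 mm.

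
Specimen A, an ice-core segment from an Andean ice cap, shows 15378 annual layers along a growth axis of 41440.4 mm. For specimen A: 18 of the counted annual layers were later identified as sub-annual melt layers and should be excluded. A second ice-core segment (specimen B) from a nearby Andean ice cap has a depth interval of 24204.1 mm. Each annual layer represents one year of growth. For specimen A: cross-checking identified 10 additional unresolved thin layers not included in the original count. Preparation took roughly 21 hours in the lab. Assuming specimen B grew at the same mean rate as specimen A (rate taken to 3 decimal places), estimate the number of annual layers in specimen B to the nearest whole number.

8978 annual layers

Specimen A: adjusted count: 15378 − 18 + 10 = 15370 annual layers.
A: Extension rate ≈ 41440.4 / 15370 = 2.696 mm per year.
B spans 24204.1 / 2.696 = 8977.78 years ≈ 8978 annual layers.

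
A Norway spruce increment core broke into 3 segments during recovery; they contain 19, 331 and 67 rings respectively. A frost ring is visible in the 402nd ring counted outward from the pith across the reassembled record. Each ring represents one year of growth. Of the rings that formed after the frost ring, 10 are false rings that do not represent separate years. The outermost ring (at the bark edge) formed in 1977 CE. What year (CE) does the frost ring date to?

Total rings = 19 + 331 + 67 = 417.
Between ring 402 and the bark edge there are 417 − 402 = 15 rings.
Removing the 10 false rings leaves 15 − 10 = 5 true rings beyond the frost ring.
Counting back 5 years from 1977 CE places the frost ring in 1977 − 5 = 1972 CE.

1972 CE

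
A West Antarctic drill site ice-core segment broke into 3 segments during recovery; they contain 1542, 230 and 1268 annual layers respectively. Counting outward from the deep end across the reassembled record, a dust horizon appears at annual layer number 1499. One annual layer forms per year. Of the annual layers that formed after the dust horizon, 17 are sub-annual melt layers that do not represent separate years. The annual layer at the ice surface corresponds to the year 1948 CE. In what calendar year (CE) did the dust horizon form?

424 CE

Total annual layers = 1542 + 230 + 1268 = 3040.
Between annual layer 1499 and the ice surface there are 3040 − 1499 = 1541 annual layers.
Removing the 17 false annual layers leaves 1541 − 17 = 1524 true annual layers beyond the dust horizon.
1948 − 1524 = 424 CE.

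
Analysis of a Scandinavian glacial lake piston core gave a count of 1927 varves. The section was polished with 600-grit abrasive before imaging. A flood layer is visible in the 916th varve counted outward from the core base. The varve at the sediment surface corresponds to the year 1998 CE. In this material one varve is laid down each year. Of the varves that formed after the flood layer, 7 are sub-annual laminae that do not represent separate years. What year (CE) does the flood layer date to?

994 CE

Between varve 916 and the sediment surface there are 1927 − 916 = 1011 varves.
Excluding 7 false varves: 1011 − 7 = 1004.
1998 − 1004 = 994 CE.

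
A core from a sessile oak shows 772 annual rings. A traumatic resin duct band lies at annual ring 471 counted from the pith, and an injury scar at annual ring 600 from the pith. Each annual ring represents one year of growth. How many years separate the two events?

The two markers are separated by 600 − 471 = 129 annual rings.
That is 129 years at one annual ring per year.

129 yr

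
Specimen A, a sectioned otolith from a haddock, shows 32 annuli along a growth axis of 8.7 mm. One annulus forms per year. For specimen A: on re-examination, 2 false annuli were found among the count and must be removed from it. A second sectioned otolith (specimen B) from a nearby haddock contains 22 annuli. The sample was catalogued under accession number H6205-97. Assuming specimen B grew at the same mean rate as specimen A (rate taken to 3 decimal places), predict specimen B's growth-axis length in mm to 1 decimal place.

6.4 mm

Specimen A: true annulus count = 32 − 2 = 30.
A: Extension rate ≈ 8.7 / 30 = 0.290 mm/yr.
B's length ≈ 0.290 × 22 = 6.4 mm.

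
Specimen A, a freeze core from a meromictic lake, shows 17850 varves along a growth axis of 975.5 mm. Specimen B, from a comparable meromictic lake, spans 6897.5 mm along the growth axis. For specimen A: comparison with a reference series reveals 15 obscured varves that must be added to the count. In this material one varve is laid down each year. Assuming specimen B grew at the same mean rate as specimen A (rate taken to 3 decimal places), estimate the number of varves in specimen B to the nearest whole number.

125409 varves

Specimen A: adjusted count: 17850 + 15 = 17865 varves.
A: 975.5 mm over 17865 years gives 975.5 / 17865 ≈ 0.055 mm per year.
Specimen B: 6897.5 mm / 0.055 mm per year = 125409.09 years ≈ 125409 varves.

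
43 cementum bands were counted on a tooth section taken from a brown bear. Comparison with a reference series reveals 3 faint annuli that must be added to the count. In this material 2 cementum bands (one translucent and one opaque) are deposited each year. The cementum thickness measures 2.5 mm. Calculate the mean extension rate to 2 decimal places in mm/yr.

Correcting the raw count gives 43 + 3 = 46 true cementum bands.
Dividing by 2 cementum bands per year: 46 / 2 = 23 years.
2.5 mm over 23 years gives 2.5 / 23 ≈ 0.11 mm/yr.

0.11 mm/yr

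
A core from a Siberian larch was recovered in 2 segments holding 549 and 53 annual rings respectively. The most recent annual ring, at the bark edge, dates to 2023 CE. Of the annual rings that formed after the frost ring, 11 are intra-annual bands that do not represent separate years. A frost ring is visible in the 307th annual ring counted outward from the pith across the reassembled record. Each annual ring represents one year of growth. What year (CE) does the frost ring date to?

1739 CE

Total annual rings = 549 + 53 = 602.
602 − 307 = 295 annual rings lie beyond the frost ring toward the bark edge.
Excluding 11 false annual rings: 295 − 11 = 284.
The annual ring at the bark edge is 2023 CE, so the frost ring dates to 2023 − 284 = 1739 CE.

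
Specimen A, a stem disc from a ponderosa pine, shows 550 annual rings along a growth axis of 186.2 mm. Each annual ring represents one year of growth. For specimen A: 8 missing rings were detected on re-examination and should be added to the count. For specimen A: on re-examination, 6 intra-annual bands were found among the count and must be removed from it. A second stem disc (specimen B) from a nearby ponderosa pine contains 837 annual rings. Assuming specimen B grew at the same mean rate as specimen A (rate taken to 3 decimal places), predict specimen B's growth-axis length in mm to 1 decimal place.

Specimen A: after corrections the count is 550 − 6 + 8 = 552 annual rings.
A: Extension rate ≈ 186.2 / 552 = 0.337 mm/year.
For B, 0.337 mm/year × 837 years = 282.1 mm.

282.1 mm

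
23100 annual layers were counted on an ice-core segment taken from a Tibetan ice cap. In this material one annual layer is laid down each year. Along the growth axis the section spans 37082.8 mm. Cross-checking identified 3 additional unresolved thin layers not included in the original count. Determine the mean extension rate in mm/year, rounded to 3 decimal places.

True annual layer count = 23100 + 3 = 23103.
Mean rate = 37082.8 mm / 23103 years ≈ 1.605 mm/year.

1.605 mm/year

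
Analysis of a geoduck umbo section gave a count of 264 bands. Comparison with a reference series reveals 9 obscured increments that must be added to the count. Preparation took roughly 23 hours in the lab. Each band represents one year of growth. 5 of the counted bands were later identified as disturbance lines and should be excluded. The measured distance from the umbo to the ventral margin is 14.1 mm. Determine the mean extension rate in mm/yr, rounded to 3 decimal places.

0.053 mm/yr

Correcting the raw count gives 264 − 5 + 9 = 268 true bands.
Mean rate = 14.1 mm / 268 years ≈ 0.053 mm/yr.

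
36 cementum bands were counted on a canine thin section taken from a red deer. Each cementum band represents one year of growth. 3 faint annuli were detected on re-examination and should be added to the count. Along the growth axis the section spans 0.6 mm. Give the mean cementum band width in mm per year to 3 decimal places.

True cementum band count = 36 + 3 = 39.
Mean rate = 0.6 mm / 39 years ≈ 0.015 mm per year.

0.015 mm per year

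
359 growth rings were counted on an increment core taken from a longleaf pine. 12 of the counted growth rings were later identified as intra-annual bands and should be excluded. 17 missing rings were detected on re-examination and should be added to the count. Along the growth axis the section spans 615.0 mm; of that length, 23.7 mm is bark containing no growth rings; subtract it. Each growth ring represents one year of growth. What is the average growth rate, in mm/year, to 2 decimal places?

1.62 mm/year

Correcting the raw count gives 359 − 12 + 17 = 364 true growth rings.
The growth record spans 615.0 − 23.7 = 591.3 mm.
Extension rate ≈ 591.3 / 364 = 1.62 mm/year.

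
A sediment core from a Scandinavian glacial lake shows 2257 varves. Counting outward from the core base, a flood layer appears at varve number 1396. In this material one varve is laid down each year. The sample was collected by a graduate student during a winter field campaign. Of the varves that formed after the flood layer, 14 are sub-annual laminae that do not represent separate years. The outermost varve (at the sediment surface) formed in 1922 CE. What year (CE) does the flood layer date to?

1075 CE

2257 − 1396 = 861 varves lie beyond the flood layer toward the sediment surface.
Removing the 14 false varves leaves 861 − 14 = 847 true varves beyond the flood layer.
1922 − 847 = 1075 CE.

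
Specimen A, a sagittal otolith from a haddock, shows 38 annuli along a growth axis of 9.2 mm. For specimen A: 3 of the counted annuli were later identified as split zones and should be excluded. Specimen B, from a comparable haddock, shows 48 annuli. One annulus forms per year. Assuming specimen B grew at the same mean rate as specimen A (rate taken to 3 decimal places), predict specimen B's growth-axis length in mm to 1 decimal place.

12.6 mm

Specimen A: adjusted count: 38 − 3 = 35 annuli.
A: 9.2 mm over 35 years gives 9.2 / 35 ≈ 0.263 mm/yr.
Length of B = 0.263 × 48 = 12.6 mm.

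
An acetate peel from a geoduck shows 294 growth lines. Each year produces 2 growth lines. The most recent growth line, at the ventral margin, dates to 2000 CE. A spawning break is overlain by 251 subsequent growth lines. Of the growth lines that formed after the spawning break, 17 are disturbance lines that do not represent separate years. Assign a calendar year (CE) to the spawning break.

251 growth lines post-date the spawning break.
Removing the 17 false growth lines leaves 251 − 17 = 234 true growth lines beyond the spawning break.
234 growth lines at 2 per year is 234 / 2 = 117 years.
2000 − 117 = 1883 CE.

1883 CE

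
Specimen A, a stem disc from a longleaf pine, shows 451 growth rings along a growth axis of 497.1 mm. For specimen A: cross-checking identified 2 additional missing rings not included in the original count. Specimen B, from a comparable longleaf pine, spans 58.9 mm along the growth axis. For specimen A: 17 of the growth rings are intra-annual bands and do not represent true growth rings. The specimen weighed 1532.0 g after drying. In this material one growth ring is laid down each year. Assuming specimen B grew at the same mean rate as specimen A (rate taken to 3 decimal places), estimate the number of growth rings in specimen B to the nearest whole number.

Specimen A: true growth ring count = 451 − 17 + 2 = 436.
A: Extension rate ≈ 497.1 / 436 = 1.140 mm/year.
B spans 58.9 / 1.140 = 51.67 years ≈ 52 growth rings.

52 growth rings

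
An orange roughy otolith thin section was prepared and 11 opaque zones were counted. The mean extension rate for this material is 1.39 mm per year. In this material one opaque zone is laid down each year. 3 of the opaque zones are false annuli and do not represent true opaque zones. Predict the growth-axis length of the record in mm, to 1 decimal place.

After corrections the count is 11 − 3 = 8 opaque zones.
8 years at 1.39 mm/year gives 1.39 × 8 = 11.1 mm.

11.1 mm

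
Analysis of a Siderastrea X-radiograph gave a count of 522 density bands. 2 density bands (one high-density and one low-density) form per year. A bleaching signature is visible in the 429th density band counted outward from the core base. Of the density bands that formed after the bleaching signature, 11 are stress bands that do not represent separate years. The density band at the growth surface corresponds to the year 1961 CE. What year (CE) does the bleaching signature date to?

1920 CE

522 − 429 = 93 density bands lie beyond the bleaching signature toward the growth surface.
Removing the 11 false density bands leaves 93 − 11 = 82 true density bands beyond the bleaching signature.
Dividing by 2 density bands per year: 82 / 2 = 41 years.
The density band at the growth surface is 1961 CE, so the bleaching signature dates to 1961 − 41 = 1920 CE.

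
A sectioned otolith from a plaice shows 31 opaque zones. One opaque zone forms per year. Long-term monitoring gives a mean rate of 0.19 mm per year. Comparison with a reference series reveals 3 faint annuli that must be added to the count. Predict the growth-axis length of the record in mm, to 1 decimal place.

6.5 mm

Adjusted count: 31 + 3 = 34 opaque zones.
Predicted length = 0.19 mm/year × 34 years = 6.5 mm.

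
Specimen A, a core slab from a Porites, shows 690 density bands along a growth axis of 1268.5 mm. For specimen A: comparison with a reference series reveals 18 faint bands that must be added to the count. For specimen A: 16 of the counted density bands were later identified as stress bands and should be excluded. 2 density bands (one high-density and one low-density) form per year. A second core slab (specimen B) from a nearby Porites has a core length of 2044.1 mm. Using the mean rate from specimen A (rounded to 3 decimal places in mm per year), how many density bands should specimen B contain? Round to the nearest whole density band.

1115 density bands

Specimen A: adjusted count: 690 − 16 + 18 = 692 density bands.
Specimen A: with 2 density bands per year, 692 / 2 = 346 years.
A: Mean rate = 1268.5 mm / 346 years ≈ 3.666 mm/yr.
B spans 2044.1 / 3.666 = 557.58 years; at 2 density bands per year that is 557.58 × 2 ≈ 1115 density bands.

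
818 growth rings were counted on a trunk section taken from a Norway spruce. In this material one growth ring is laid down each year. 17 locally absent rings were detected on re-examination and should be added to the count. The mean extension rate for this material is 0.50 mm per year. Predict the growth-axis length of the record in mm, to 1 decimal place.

Adjusted count: 818 + 17 = 835 growth rings.
835 years at 0.50 mm/year gives 0.50 × 835 = 417.5 mm.

417.5 mm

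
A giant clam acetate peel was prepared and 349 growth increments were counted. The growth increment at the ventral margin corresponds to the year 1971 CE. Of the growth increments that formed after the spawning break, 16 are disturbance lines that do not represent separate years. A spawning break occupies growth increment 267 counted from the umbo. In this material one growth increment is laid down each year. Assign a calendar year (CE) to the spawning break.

1905 CE

The spawning break sits at growth increment 267 from the umbo, so 349 − 267 = 82 growth increments formed after it.
Removing the 16 false growth increments leaves 82 − 16 = 66 true growth increments beyond the spawning break.
The growth increment at the ventral margin is 1971 CE, so the spawning break dates to 1971 − 66 = 1905 CE.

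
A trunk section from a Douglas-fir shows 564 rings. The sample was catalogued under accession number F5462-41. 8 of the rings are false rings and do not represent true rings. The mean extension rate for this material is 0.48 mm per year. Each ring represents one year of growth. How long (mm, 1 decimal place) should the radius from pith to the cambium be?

True ring count = 564 − 8 = 556.
Length ≈ 0.48 × 556 = 266.9 mm.

266.9 mm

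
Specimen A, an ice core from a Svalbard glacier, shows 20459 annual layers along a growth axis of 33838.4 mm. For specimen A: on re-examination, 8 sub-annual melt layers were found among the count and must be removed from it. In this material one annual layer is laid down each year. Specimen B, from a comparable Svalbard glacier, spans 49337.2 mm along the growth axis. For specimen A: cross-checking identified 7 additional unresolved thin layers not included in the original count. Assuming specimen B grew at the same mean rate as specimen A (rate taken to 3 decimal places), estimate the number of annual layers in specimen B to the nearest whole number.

Specimen A: true annual layer count = 20459 − 8 + 7 = 20458.
A: Mean rate = 33838.4 mm / 20458 years ≈ 1.654 mm/yr.
B spans 49337.2 / 1.654 = 29829.02 years ≈ 29829 annual layers.

29829 annual layers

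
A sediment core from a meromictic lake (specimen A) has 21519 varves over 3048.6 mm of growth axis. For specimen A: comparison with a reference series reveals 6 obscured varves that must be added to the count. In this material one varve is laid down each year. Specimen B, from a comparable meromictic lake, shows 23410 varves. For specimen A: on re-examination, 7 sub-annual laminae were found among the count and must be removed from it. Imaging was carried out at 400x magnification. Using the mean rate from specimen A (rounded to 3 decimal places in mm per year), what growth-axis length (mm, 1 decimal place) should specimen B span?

3324.2 mm

Specimen A: adjusted count: 21519 − 7 + 6 = 21518 varves.
A: Mean rate = 3048.6 mm / 21518 years ≈ 0.142 mm per year.
For B, 0.142 mm/year × 23410 years = 3324.2 mm.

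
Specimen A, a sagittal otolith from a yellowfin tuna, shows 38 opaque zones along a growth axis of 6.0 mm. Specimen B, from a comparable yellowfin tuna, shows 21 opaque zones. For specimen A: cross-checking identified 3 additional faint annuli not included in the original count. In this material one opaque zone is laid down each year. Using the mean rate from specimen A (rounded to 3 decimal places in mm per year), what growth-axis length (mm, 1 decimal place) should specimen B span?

3.1 mm

Specimen A: adjusted count: 38 + 3 = 41 opaque zones.
A: Mean rate = 6.0 mm / 41 years ≈ 0.146 mm per year.
For B, 0.146 mm/year × 21 years = 3.1 mm.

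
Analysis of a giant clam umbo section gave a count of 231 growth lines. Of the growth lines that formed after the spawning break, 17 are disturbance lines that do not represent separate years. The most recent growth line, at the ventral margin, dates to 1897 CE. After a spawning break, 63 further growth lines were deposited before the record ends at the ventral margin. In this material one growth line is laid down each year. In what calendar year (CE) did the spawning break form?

There are 63 growth lines younger than the spawning break.
Excluding 17 false growth lines: 63 − 17 = 46.
1897 − 46 = 1851 CE.

1851 CE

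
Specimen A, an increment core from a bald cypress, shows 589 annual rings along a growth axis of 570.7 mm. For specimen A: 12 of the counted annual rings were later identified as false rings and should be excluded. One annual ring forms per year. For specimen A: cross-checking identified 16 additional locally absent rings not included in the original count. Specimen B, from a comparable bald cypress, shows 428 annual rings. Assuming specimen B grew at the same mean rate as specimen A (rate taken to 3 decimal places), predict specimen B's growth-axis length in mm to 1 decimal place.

Specimen A: after corrections the count is 589 − 12 + 16 = 593 annual rings.
A: 570.7 mm over 593 years gives 570.7 / 593 ≈ 0.962 mm per year.
B's length ≈ 0.962 × 428 = 411.7 mm.

411.7 mm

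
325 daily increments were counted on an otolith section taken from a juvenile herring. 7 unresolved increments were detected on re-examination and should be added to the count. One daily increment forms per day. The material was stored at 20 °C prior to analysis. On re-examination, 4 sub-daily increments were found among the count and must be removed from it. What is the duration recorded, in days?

Correcting the raw count gives 325 − 4 + 7 = 328 true daily increments.
One daily increment per day makes the duration 328 days.

328 d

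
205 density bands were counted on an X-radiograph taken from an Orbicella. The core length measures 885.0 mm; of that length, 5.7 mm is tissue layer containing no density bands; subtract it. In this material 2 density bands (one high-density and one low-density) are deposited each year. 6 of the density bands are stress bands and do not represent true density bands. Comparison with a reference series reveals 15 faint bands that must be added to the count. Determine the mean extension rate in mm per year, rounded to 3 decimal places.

True density band count = 205 − 6 + 15 = 214.
With 2 density bands per year, 214 / 2 = 107 years.
Removing the 5.7 mm offcut leaves 885.0 − 5.7 = 879.3 mm.
Mean rate = 879.3 mm / 107 years ≈ 8.218 mm per year.

8.218 mm per year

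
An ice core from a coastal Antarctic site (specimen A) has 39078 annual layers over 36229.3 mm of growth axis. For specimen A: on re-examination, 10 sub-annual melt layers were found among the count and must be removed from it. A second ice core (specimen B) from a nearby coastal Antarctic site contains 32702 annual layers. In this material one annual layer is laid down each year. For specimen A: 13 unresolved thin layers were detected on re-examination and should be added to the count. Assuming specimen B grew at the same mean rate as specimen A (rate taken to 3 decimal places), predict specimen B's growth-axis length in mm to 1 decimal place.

30314.8 mm

Specimen A: adjusted count: 39078 − 10 + 13 = 39081 annual layers.
A: Mean rate = 36229.3 mm / 39081 years ≈ 0.927 mm/year.
Length of B = 0.927 × 32702 = 30314.8 mm.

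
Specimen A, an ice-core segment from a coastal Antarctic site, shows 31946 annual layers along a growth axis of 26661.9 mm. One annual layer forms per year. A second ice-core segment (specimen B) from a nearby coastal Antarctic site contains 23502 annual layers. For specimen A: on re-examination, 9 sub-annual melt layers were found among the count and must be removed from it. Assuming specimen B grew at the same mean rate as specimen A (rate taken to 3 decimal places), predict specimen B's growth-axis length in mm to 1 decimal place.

19624.2 mm

Specimen A: after corrections the count is 31946 − 9 = 31937 annual layers.
A: Extension rate ≈ 26661.9 / 31937 = 0.835 mm per year.
For B, 0.835 mm/year × 23502 years = 19624.2 mm.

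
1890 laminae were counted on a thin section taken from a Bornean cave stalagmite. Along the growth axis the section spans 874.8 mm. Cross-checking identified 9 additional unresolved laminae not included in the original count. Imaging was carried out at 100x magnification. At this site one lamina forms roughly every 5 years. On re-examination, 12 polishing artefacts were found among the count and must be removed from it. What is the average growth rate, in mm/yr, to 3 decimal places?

Adjusted count: 1890 − 12 + 9 = 1887 laminae.
1887 laminae at 5 years each span 1887 × 5 = 9435 years.
874.8 mm over 9435 years gives 874.8 / 9435 ≈ 0.093 mm/yr.

0.093 mm/yr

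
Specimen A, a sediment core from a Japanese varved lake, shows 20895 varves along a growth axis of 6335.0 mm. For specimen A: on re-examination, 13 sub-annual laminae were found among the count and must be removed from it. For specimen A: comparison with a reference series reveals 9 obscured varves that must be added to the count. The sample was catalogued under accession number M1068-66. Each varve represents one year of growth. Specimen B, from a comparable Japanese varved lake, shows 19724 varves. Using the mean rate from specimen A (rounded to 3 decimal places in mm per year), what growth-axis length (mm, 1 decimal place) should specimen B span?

5976.4 mm

Specimen A: adjusted count: 20895 − 13 + 9 = 20891 varves.
A: Mean rate = 6335.0 mm / 20891 years ≈ 0.303 mm per year.
Length of B = 0.303 × 19724 = 5976.4 mm.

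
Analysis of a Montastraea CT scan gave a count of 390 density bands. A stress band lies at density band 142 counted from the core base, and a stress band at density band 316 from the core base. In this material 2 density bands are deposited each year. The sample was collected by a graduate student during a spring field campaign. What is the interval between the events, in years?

87 years

The two markers are separated by 316 − 142 = 174 density bands.
Dividing by 2 density bands per year: 174 / 2 = 87 years.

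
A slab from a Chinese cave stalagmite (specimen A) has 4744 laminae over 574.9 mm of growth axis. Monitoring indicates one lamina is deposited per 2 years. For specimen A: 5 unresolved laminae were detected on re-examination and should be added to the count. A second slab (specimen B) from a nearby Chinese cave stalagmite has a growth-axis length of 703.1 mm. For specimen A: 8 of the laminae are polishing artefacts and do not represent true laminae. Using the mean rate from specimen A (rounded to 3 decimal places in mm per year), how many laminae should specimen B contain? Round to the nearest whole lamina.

Specimen A: adjusted count: 4744 − 8 + 5 = 4741 laminae.
Specimen A: at 2 years per lamina, 4741 × 2 = 9482 years.
A: Extension rate ≈ 574.9 / 9482 = 0.061 mm/year.
Specimen B: 703.1 mm / 0.061 mm per year = 11526.23 years; at 2 years per lamina that is 11526.23 / 2 ≈ 5763 laminae.

5763 laminae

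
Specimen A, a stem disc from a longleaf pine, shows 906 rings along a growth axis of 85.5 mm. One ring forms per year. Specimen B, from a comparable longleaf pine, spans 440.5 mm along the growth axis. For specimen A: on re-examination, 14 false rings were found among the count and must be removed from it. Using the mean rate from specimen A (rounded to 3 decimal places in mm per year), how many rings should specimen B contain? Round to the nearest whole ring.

4589 rings

Specimen A: true ring count = 906 − 14 = 892.
A: 85.5 mm over 892 years gives 85.5 / 892 ≈ 0.096 mm/year.
For B, 440.5 / 0.096 = 4588.54 years ≈ 4589 rings.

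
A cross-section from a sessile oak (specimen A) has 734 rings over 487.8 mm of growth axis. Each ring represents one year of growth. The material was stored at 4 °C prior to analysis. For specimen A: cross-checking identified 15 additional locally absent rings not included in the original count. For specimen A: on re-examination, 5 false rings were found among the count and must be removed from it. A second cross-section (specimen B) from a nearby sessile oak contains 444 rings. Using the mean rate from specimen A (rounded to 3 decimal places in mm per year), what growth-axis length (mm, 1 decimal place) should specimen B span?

291.3 mm

Specimen A: adjusted count: 734 − 5 + 15 = 744 rings.
A: Mean rate = 487.8 mm / 744 years ≈ 0.656 mm/year.
B's length ≈ 0.656 × 444 = 291.3 mm.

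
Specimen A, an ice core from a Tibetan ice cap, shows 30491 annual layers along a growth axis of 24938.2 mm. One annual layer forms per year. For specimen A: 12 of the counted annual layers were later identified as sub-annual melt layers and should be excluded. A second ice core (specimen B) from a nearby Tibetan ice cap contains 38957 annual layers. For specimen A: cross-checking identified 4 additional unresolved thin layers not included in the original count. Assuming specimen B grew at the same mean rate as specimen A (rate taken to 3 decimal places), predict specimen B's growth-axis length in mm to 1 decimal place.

31866.8 mm

Specimen A: adjusted count: 30491 − 12 + 4 = 30483 annual layers.
A: Mean rate = 24938.2 mm / 30483 years ≈ 0.818 mm per year.
For B, 0.818 mm/year × 38957 years = 31866.8 mm.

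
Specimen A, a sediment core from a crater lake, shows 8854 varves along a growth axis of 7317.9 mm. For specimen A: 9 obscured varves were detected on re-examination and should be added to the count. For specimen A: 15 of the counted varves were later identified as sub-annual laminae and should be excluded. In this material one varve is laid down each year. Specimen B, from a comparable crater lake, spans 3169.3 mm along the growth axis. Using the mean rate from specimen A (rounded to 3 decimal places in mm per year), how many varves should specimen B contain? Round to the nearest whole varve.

3832 varves

Specimen A: after corrections the count is 8854 − 15 + 9 = 8848 varves.
A: 7317.9 mm over 8848 years gives 7317.9 / 8848 ≈ 0.827 mm per year.
B spans 3169.3 / 0.827 = 3832.29 years ≈ 3832 varves.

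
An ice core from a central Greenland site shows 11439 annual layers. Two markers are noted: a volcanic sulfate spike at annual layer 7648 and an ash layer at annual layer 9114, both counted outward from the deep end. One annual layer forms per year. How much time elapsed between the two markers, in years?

1466 years

9114 − 7648 = 1466 annual layers lie between the two events.
At one annual layer per year, 1466 years elapsed between them.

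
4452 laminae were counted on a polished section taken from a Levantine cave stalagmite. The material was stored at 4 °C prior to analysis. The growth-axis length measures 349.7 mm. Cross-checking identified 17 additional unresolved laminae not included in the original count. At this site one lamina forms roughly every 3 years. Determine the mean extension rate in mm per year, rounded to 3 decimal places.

True lamina count = 4452 + 17 = 4469.
At 3 years per lamina, 4469 × 3 = 13407 years.
349.7 mm over 13407 years gives 349.7 / 13407 ≈ 0.026 mm per year.

0.026 mm per year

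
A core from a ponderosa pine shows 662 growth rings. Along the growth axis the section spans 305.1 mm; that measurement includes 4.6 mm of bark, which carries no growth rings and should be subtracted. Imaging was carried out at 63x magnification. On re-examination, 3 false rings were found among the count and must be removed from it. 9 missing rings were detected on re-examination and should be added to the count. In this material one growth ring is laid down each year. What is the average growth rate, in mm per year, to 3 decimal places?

0.450 mm per year

Correcting the raw count gives 662 − 3 + 9 = 668 true growth rings.
The growth record spans 305.1 − 4.6 = 300.5 mm.
300.5 mm over 668 years gives 300.5 / 668 ≈ 0.450 mm per year.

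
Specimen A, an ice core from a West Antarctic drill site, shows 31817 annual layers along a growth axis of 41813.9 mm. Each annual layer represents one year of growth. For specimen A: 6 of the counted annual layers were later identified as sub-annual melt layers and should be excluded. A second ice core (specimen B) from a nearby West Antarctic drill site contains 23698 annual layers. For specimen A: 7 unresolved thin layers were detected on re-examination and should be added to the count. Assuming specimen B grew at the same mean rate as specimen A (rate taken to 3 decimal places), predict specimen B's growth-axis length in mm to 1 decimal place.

31139.2 mm

Specimen A: true annual layer count = 31817 − 6 + 7 = 31818.
A: Extension rate ≈ 41813.9 / 31818 = 1.314 mm/year.
Length of B = 1.314 × 23698 = 31139.2 mm.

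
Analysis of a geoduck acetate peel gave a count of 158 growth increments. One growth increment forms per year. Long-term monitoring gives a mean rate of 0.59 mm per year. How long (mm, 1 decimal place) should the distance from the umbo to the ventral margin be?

The record spans 158 years at 0.59 mm per year.
Length ≈ 0.59 × 158 = 93.2 mm.

93.2 mm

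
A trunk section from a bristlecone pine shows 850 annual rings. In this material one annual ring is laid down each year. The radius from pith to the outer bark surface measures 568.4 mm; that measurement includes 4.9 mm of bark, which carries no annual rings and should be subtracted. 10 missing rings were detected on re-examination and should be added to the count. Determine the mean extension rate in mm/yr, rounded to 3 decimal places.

0.655 mm/yr

True annual ring count = 850 + 10 = 860.
Removing the 4.9 mm offcut leaves 568.4 − 4.9 = 563.5 mm.
563.5 mm over 860 years gives 563.5 / 860 ≈ 0.655 mm/yr.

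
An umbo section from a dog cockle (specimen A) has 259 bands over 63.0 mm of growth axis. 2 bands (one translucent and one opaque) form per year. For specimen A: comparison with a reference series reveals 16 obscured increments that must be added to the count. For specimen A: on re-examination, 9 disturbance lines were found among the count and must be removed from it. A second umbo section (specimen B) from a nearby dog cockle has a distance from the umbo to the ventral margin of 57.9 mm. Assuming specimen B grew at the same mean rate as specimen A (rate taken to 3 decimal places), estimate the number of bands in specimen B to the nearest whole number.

244 bands

Specimen A: after corrections the count is 259 − 9 + 16 = 266 bands.
Specimen A: dividing by 2 bands per year: 266 / 2 = 133 years.
A: Mean rate = 63.0 mm / 133 years ≈ 0.474 mm/year.
Specimen B: 57.9 mm / 0.474 mm per year = 122.15 years; at 2 bands per year that is 122.15 × 2 ≈ 244 bands.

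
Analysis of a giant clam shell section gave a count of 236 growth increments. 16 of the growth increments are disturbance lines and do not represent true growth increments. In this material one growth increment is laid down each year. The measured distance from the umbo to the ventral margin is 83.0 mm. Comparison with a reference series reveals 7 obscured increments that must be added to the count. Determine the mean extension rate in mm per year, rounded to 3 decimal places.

Adjusted count: 236 − 16 + 7 = 227 growth increments.
Extension rate ≈ 83.0 / 227 = 0.366 mm per year.

0.366 mm per year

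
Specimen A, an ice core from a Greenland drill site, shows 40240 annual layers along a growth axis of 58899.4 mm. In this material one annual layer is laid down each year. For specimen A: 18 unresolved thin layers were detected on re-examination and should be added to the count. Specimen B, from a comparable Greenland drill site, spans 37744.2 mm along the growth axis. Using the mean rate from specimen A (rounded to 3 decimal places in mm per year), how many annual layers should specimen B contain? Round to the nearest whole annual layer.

25799 annual layers

Specimen A: correcting the raw count gives 40240 + 18 = 40258 true annual layers.
A: 58899.4 mm over 40258 years gives 58899.4 / 40258 ≈ 1.463 mm/yr.
For B, 37744.2 / 1.463 = 25799.18 years ≈ 25799 annual layers.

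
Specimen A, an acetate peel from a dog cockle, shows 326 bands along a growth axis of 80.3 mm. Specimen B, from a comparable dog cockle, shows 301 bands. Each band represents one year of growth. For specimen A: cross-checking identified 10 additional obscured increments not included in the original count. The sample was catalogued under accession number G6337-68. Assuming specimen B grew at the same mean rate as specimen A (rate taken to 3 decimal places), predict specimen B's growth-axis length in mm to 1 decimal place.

Specimen A: after corrections the count is 326 + 10 = 336 bands.
A: Extension rate ≈ 80.3 / 336 = 0.239 mm/year.
Length of B = 0.239 × 301 = 71.9 mm.

71.9 mm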